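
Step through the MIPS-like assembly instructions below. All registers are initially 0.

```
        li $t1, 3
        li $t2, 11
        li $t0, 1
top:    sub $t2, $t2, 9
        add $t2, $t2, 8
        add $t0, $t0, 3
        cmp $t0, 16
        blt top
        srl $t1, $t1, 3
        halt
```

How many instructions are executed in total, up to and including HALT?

after li $t1, 3: $t1=3
after li $t2, 11: $t2=11
after li $t0, 1: $t0=1
after sub $t2, $t2, 9: $t2=11-9=2
after add $t2, $t2, 8: $t2=2+8=10
after add $t0, $t0, 3: $t0=1+3=4
cmp $t0, 16  (cmp 4,16)
blt top: taken
after sub $t2, $t2, 9: $t2=10-9=1
after add $t2, $t2, 8: $t2=1+8=9
after add $t0, $t0, 3: $t0=4+3=7
cmp $t0, 16  (cmp 7,16)
blt top: taken
after sub $t2, $t2, 9: $t2=9-9=0
after add $t2, $t2, 8: $t2=0+8=8
after add $t0, $t0, 3: $t0=7+3=10
cmp $t0, 16  (cmp 10,16)
blt top: taken
after sub $t2, $t2, 9: $t2=8-9=-1
after add $t2, $t2, 8: $t2=(-1)+8=7
after add $t0, $t0, 3: $t0=10+3=13
cmp $t0, 16  (cmp 13,16)
blt top: taken
after sub $t2, $t2, 9: $t2=7-9=-2
after add $t2, $t2, 8: $t2=(-2)+8=6
after add $t0, $t0, 3: $t0=13+3=16
cmp $t0, 16  (cmp 16,16)
blt top: not taken
after srl $t1, $t1, 3: $t1=3>>3=0
halt.
Total executed instructions: 30.

30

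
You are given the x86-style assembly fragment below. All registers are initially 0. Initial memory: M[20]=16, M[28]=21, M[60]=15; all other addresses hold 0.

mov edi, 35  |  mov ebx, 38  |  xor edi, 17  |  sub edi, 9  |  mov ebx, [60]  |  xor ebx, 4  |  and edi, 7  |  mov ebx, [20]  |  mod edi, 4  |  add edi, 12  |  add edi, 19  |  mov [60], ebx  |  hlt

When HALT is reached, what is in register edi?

32

mov edi, 35 → edi=35
mov ebx, 38 → ebx=38
xor edi, 17 → edi=35^17=50
sub edi, 9 → edi=50-9=41
mov ebx, [60] → ebx=M[60]=15
xor ebx, 4 → ebx=15^4=11
and edi, 7 → edi=41&7=1
mov ebx, [20] → ebx=M[20]=16
mod edi, 4 → edi=1%4=1
add edi, 12 → edi=1+12=13
add edi, 19 → edi=13+19=32
mov [60], ebx → M[60]=16
halt.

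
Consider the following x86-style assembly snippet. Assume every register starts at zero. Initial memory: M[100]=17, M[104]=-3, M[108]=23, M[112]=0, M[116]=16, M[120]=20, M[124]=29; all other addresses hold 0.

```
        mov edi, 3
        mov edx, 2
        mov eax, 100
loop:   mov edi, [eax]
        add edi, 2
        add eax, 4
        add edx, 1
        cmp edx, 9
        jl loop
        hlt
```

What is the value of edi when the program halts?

edi=3
edx=2
eax=100
edi=M[100]=17
edi=17+2=19
eax=100+4=104
edx=2+1=3
cmp edx, 9  (cmp 3,9)
jl loop: taken
edi=M[104]=-3
edi=(-3)+2=-1
eax=104+4=108
edx=3+1=4
cmp edx, 9  (cmp 4,9)
jl loop: taken
edi=M[108]=23
edi=23+2=25
eax=108+4=112
edx=4+1=5
cmp edx, 9  (cmp 5,9)
jl loop: taken
edi=M[112]=0
edi=0+2=2
eax=112+4=116
edx=5+1=6
cmp edx, 9  (cmp 6,9)
jl loop: taken
edi=M[116]=16
edi=16+2=18
eax=116+4=120
edx=6+1=7
cmp edx, 9  (cmp 7,9)
jl loop: taken
edi=M[120]=20
edi=20+2=22
eax=120+4=124
edx=7+1=8
cmp edx, 9  (cmp 8,9)
jl loop: taken
edi=M[124]=29
edi=29+2=31
eax=124+4=128
edx=8+1=9
cmp edx, 9  (cmp 9,9)
jl loop: not taken
halt.

31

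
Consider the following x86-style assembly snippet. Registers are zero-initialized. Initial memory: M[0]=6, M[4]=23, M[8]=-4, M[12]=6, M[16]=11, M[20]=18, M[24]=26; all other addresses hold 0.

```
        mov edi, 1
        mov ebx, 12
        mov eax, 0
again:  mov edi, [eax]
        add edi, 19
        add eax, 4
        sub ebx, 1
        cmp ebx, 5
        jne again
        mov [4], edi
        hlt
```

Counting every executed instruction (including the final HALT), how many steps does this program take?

47

mov edi, 1 → edi=1
mov ebx, 12 → ebx=12
mov eax, 0 → eax=0
mov edi, [eax] → edi=M[0]=6
add edi, 19 → edi=6+19=25
add eax, 4 → eax=0+4=4
sub ebx, 1 → ebx=12-1=11
cmp ebx, 5  (cmp 11,5)
jne again: taken
mov edi, [eax] → edi=M[4]=23
add edi, 19 → edi=23+19=42
add eax, 4 → eax=4+4=8
sub ebx, 1 → ebx=11-1=10
cmp ebx, 5  (cmp 10,5)
jne again: taken
mov edi, [eax] → edi=M[8]=-4
add edi, 19 → edi=(-4)+19=15
add eax, 4 → eax=8+4=12
sub ebx, 1 → ebx=10-1=9
cmp ebx, 5  (cmp 9,5)
jne again: taken
mov edi, [eax] → edi=M[12]=6
add edi, 19 → edi=6+19=25
add eax, 4 → eax=12+4=16
sub ebx, 1 → ebx=9-1=8
cmp ebx, 5  (cmp 8,5)
jne again: taken
mov edi, [eax] → edi=M[16]=11
add edi, 19 → edi=11+19=30
add eax, 4 → eax=16+4=20
sub ebx, 1 → ebx=8-1=7
cmp ebx, 5  (cmp 7,5)
jne again: taken
mov edi, [eax] → edi=M[20]=18
add edi, 19 → edi=18+19=37
add eax, 4 → eax=20+4=24
sub ebx, 1 → ebx=7-1=6
cmp ebx, 5  (cmp 6,5)
jne again: taken
mov edi, [eax] → edi=M[24]=26
add edi, 19 → edi=26+19=45
add eax, 4 → eax=24+4=28
sub ebx, 1 → ebx=6-1=5
cmp ebx, 5  (cmp 5,5)
jne again: not taken
mov [4], edi → M[4]=45
halt.
Total executed instructions: 47.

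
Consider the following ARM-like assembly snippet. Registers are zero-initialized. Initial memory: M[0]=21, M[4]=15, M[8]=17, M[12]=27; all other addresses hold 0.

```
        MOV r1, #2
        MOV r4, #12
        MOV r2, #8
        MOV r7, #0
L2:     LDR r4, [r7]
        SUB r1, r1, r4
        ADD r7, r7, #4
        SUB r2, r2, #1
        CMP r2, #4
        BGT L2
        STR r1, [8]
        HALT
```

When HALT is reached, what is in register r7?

16

after MOV r1, #2: r1=2
after MOV r4, #12: r4=12
after MOV r2, #8: r2=8
after MOV r7, #0: r7=0
after LDR r4, [r7]: r4=M[0]=21
after SUB r1, r1, r4: r1=2-21=-19
after ADD r7, r7, #4: r7=0+4=4
after SUB r2, r2, #1: r2=8-1=7
CMP r2, #4  (cmp 7,4)
BGT L2: taken
after LDR r4, [r7]: r4=M[4]=15
after SUB r1, r1, r4: r1=(-19)-15=-34
after ADD r7, r7, #4: r7=4+4=8
after SUB r2, r2, #1: r2=7-1=6
CMP r2, #4  (cmp 6,4)
BGT L2: taken
after LDR r4, [r7]: r4=M[8]=17
after SUB r1, r1, r4: r1=(-34)-17=-51
after ADD r7, r7, #4: r7=8+4=12
after SUB r2, r2, #1: r2=6-1=5
CMP r2, #4  (cmp 5,4)
BGT L2: taken
after LDR r4, [r7]: r4=M[12]=27
after SUB r1, r1, r4: r1=(-51)-27=-78
after ADD r7, r7, #4: r7=12+4=16
after SUB r2, r2, #1: r2=5-1=4
CMP r2, #4  (cmp 4,4)
BGT L2: not taken
STR r1, [8] → M[8]=-78
halt.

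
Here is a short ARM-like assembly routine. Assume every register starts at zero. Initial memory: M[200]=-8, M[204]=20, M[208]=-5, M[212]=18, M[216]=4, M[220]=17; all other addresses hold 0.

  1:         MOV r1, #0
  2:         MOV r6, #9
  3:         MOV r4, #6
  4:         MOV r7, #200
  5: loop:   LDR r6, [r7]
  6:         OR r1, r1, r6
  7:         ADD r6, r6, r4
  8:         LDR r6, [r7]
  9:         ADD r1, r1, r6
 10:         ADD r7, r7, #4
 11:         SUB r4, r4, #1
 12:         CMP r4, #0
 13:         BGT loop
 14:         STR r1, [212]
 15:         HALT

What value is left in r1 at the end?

34

after MOV r1, #0: r1=0
after MOV r6, #9: r6=9
after MOV r4, #6: r4=6
after MOV r7, #200: r7=200
after LDR r6, [r7]: r6=M[200]=-8
after OR r1, r1, r6: r1=0|(-8)=-8
after ADD r6, r6, r4: r6=(-8)+6=-2
after LDR r6, [r7]: r6=M[200]=-8
after ADD r1, r1, r6: r1=(-8)+(-8)=-16
after ADD r7, r7, #4: r7=200+4=204
after SUB r4, r4, #1: r4=6-1=5
CMP r4, #0  (cmp 5,0)
BGT loop: taken
after LDR r6, [r7]: r6=M[204]=20
after OR r1, r1, r6: r1=(-16)|20=-12
after ADD r6, r6, r4: r6=20+5=25
after LDR r6, [r7]: r6=M[204]=20
after ADD r1, r1, r6: r1=(-12)+20=8
after ADD r7, r7, #4: r7=204+4=208
after SUB r4, r4, #1: r4=5-1=4
CMP r4, #0  (cmp 4,0)
BGT loop: taken
after LDR r6, [r7]: r6=M[208]=-5
after OR r1, r1, r6: r1=8|(-5)=-5
after ADD r6, r6, r4: r6=(-5)+4=-1
after LDR r6, [r7]: r6=M[208]=-5
after ADD r1, r1, r6: r1=(-5)+(-5)=-10
after ADD r7, r7, #4: r7=208+4=212
after SUB r4, r4, #1: r4=4-1=3
CMP r4, #0  (cmp 3,0)
BGT loop: taken
after LDR r6, [r7]: r6=M[212]=18
after OR r1, r1, r6: r1=(-10)|18=-10
after ADD r6, r6, r4: r6=18+3=21
after LDR r6, [r7]: r6=M[212]=18
after ADD r1, r1, r6: r1=(-10)+18=8
after ADD r7, r7, #4: r7=212+4=216
after SUB r4, r4, #1: r4=3-1=2
CMP r4, #0  (cmp 2,0)
BGT loop: taken
after LDR r6, [r7]: r6=M[216]=4
after OR r1, r1, r6: r1=8|4=12
after ADD r6, r6, r4: r6=4+2=6
after LDR r6, [r7]: r6=M[216]=4
after ADD r1, r1, r6: r1=12+4=16
after ADD r7, r7, #4: r7=216+4=220
after SUB r4, r4, #1: r4=2-1=1
CMP r4, #0  (cmp 1,0)
BGT loop: taken
after LDR r6, [r7]: r6=M[220]=17
after OR r1, r1, r6: r1=16|17=17
after ADD r6, r6, r4: r6=17+1=18
after LDR r6, [r7]: r6=M[220]=17
after ADD r1, r1, r6: r1=17+17=34
after ADD r7, r7, #4: r7=220+4=224
after SUB r4, r4, #1: r4=1-1=0
CMP r4, #0  (cmp 0,0)
BGT loop: not taken
STR r1, [212] → M[212]=34
halt.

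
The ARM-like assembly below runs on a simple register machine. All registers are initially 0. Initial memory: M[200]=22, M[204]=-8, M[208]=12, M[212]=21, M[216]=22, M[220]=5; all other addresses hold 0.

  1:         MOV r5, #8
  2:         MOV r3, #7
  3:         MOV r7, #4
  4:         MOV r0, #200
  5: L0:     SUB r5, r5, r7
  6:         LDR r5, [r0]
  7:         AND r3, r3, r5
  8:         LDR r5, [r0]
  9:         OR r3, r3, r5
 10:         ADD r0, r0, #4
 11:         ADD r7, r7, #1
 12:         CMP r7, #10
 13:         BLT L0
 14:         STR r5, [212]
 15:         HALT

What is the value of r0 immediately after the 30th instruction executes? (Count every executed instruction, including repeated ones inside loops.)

after MOV r5, #8: r5=8
after MOV r3, #7: r3=7
after MOV r7, #4: r7=4
after MOV r0, #200: r0=200
after SUB r5, r5, r7: r5=8-4=4
after LDR r5, [r0]: r5=M[200]=22
after AND r3, r3, r5: r3=7&22=6
after LDR r5, [r0]: r5=M[200]=22
after OR r3, r3, r5: r3=6|22=22
after ADD r0, r0, #4: r0=200+4=204
after ADD r7, r7, #1: r7=4+1=5
CMP r7, #10  (cmp 5,10)
BLT L0: taken
after SUB r5, r5, r7: r5=22-5=17
after LDR r5, [r0]: r5=M[204]=-8
after AND r3, r3, r5: r3=22&(-8)=16
after LDR r5, [r0]: r5=M[204]=-8
after OR r3, r3, r5: r3=16|(-8)=-8
after ADD r0, r0, #4: r0=204+4=208
after ADD r7, r7, #1: r7=5+1=6
CMP r7, #10  (cmp 6,10)
BLT L0: taken
after SUB r5, r5, r7: r5=(-8)-6=-14
after LDR r5, [r0]: r5=M[208]=12
after AND r3, r3, r5: r3=(-8)&12=8
after LDR r5, [r0]: r5=M[208]=12
after OR r3, r3, r5: r3=8|12=12
after ADD r0, r0, #4: r0=208+4=212
after ADD r7, r7, #1: r7=6+1=7
CMP r7, #10  (cmp 7,10)
After step 30: r0 = 212.

212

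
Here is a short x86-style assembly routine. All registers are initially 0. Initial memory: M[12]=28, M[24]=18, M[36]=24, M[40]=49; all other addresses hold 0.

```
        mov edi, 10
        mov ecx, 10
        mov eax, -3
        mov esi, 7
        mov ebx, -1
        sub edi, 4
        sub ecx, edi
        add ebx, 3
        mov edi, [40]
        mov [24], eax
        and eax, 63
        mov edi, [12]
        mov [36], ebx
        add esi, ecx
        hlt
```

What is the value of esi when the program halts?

11

mov edi, 10 → edi=10
mov ecx, 10 → ecx=10
mov eax, -3 → eax=-3
mov esi, 7 → esi=7
mov ebx, -1 → ebx=-1
sub edi, 4 → edi=10-4=6
sub ecx, edi → ecx=10-6=4
add ebx, 3 → ebx=(-1)+3=2
mov edi, [40] → edi=M[40]=49
mov [24], eax → M[24]=-3
and eax, 63 → eax=(-3)&63=61
mov edi, [12] → edi=M[12]=28
mov [36], ebx → M[36]=2
add esi, ecx → esi=7+4=11
halt.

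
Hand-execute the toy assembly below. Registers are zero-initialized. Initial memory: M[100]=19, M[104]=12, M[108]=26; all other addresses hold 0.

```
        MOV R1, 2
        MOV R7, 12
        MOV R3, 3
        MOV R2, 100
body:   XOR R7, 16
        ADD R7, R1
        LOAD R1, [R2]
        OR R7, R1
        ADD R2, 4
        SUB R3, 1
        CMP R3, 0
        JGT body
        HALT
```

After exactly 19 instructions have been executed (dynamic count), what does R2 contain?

R1=2
R7=12
R3=3
R2=100
R7=12^16=28
R7=28+2=30
R1=M[100]=19
R7=30|19=31
R2=100+4=104
R3=3-1=2
CMP R3, 0  (cmp 2,0)
JGT body: taken
R7=31^16=15
R7=15+19=34
R1=M[104]=12
R7=34|12=46
R2=104+4=108
R3=2-1=1
CMP R3, 0  (cmp 1,0)
After step 19: R2 = 108.

108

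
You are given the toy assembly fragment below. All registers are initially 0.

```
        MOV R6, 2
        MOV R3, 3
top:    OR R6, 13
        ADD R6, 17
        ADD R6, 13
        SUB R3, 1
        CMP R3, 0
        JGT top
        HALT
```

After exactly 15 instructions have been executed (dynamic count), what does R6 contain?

MOV R6, 2 → R6=2
MOV R3, 3 → R3=3
OR R6, 13 → R6=2|13=15
ADD R6, 17 → R6=15+17=32
ADD R6, 13 → R6=32+13=45
SUB R3, 1 → R3=3-1=2
CMP R3, 0  (cmp 2,0)
JGT top: taken
OR R6, 13 → R6=45|13=45
ADD R6, 17 → R6=45+17=62
ADD R6, 13 → R6=62+13=75
SUB R3, 1 → R3=2-1=1
CMP R3, 0  (cmp 1,0)
JGT top: taken
OR R6, 13 → R6=75|13=79
After step 15: R6 = 79.

79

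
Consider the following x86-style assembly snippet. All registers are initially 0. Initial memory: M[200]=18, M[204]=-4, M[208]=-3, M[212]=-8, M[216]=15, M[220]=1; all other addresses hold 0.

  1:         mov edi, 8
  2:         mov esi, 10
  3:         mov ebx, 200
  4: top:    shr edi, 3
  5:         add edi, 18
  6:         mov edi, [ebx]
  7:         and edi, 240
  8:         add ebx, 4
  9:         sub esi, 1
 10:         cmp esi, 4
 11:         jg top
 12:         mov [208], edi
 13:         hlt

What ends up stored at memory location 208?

mov edi, 8 → edi=8
mov esi, 10 → esi=10
mov ebx, 200 → ebx=200
shr edi, 3 → edi=8>>3=1
add edi, 18 → edi=1+18=19
mov edi, [ebx] → edi=M[200]=18
and edi, 240 → edi=18&240=16
add ebx, 4 → ebx=200+4=204
sub esi, 1 → esi=10-1=9
cmp esi, 4  (cmp 9,4)
jg top: taken
shr edi, 3 → edi=16>>3=2
add edi, 18 → edi=2+18=20
mov edi, [ebx] → edi=M[204]=-4
and edi, 240 → edi=(-4)&240=240
add ebx, 4 → ebx=204+4=208
sub esi, 1 → esi=9-1=8
cmp esi, 4  (cmp 8,4)
jg top: taken
shr edi, 3 → edi=240>>3=30
add edi, 18 → edi=30+18=48
mov edi, [ebx] → edi=M[208]=-3
and edi, 240 → edi=(-3)&240=240
add ebx, 4 → ebx=208+4=212
sub esi, 1 → esi=8-1=7
cmp esi, 4  (cmp 7,4)
jg top: taken
shr edi, 3 → edi=240>>3=30
add edi, 18 → edi=30+18=48
mov edi, [ebx] → edi=M[212]=-8
and edi, 240 → edi=(-8)&240=240
add ebx, 4 → ebx=212+4=216
sub esi, 1 → esi=7-1=6
cmp esi, 4  (cmp 6,4)
jg top: taken
shr edi, 3 → edi=240>>3=30
add edi, 18 → edi=30+18=48
mov edi, [ebx] → edi=M[216]=15
and edi, 240 → edi=15&240=0
add ebx, 4 → ebx=216+4=220
sub esi, 1 → esi=6-1=5
cmp esi, 4  (cmp 5,4)
jg top: taken
shr edi, 3 → edi=0>>3=0
add edi, 18 → edi=0+18=18
mov edi, [ebx] → edi=M[220]=1
and edi, 240 → edi=1&240=0
add ebx, 4 → ebx=220+4=224
sub esi, 1 → esi=5-1=4
cmp esi, 4  (cmp 4,4)
jg top: not taken
mov [208], edi → M[208]=0
halt.

0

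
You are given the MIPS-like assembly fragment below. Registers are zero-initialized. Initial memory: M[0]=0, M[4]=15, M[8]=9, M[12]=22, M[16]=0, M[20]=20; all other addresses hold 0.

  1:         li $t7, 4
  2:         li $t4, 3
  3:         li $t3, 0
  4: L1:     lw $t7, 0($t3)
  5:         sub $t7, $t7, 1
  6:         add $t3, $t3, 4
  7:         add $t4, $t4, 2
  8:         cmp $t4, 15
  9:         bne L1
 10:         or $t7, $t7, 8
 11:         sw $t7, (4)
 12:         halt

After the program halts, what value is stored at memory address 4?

li $t7, 4 → $t7=4
li $t4, 3 → $t4=3
li $t3, 0 → $t3=0
lw $t7, 0($t3) → $t7=M[0]=0
sub $t7, $t7, 1 → $t7=0-1=-1
add $t3, $t3, 4 → $t3=0+4=4
add $t4, $t4, 2 → $t4=3+2=5
cmp $t4, 15  (cmp 5,15)
bne L1: taken
lw $t7, 0($t3) → $t7=M[4]=15
sub $t7, $t7, 1 → $t7=15-1=14
add $t3, $t3, 4 → $t3=4+4=8
add $t4, $t4, 2 → $t4=5+2=7
cmp $t4, 15  (cmp 7,15)
bne L1: taken
lw $t7, 0($t3) → $t7=M[8]=9
sub $t7, $t7, 1 → $t7=9-1=8
add $t3, $t3, 4 → $t3=8+4=12
add $t4, $t4, 2 → $t4=7+2=9
cmp $t4, 15  (cmp 9,15)
bne L1: taken
lw $t7, 0($t3) → $t7=M[12]=22
sub $t7, $t7, 1 → $t7=22-1=21
add $t3, $t3, 4 → $t3=12+4=16
add $t4, $t4, 2 → $t4=9+2=11
cmp $t4, 15  (cmp 11,15)
bne L1: taken
lw $t7, 0($t3) → $t7=M[16]=0
sub $t7, $t7, 1 → $t7=0-1=-1
add $t3, $t3, 4 → $t3=16+4=20
add $t4, $t4, 2 → $t4=11+2=13
cmp $t4, 15  (cmp 13,15)
bne L1: taken
lw $t7, 0($t3) → $t7=M[20]=20
sub $t7, $t7, 1 → $t7=20-1=19
add $t3, $t3, 4 → $t3=20+4=24
add $t4, $t4, 2 → $t4=13+2=15
cmp $t4, 15  (cmp 15,15)
bne L1: not taken
or $t7, $t7, 8 → $t7=19|8=27
sw $t7, (4) → M[4]=27
halt.

27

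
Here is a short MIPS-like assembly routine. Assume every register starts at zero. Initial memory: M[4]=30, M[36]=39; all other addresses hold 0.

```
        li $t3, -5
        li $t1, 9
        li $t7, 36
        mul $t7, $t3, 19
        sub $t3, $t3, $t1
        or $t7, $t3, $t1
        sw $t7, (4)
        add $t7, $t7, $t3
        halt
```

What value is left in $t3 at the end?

li $t3, -5 → $t3=-5
li $t1, 9 → $t1=9
li $t7, 36 → $t7=36
mul $t7, $t3, 19 → $t7=(-5)*19=-95
sub $t3, $t3, $t1 → $t3=(-5)-9=-14
or $t7, $t3, $t1 → $t7=(-14)|9=-5
sw $t7, (4) → M[4]=-5
add $t7, $t7, $t3 → $t7=(-5)+(-14)=-19
halt.

-14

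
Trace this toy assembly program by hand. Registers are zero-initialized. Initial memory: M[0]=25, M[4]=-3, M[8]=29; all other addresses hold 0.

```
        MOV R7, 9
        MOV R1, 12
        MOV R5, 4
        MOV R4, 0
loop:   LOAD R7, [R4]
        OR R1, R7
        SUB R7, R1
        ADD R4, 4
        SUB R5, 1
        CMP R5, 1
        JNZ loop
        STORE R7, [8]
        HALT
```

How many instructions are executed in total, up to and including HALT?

27

after MOV R7, 9: R7=9
after MOV R1, 12: R1=12
after MOV R5, 4: R5=4
after MOV R4, 0: R4=0
after LOAD R7, [R4]: R7=M[0]=25
after OR R1, R7: R1=12|25=29
after SUB R7, R1: R7=25-29=-4
after ADD R4, 4: R4=0+4=4
after SUB R5, 1: R5=4-1=3
CMP R5, 1  (cmp 3,1)
JNZ loop: taken
after LOAD R7, [R4]: R7=M[4]=-3
after OR R1, R7: R1=29|(-3)=-3
after SUB R7, R1: R7=(-3)-(-3)=0
after ADD R4, 4: R4=4+4=8
after SUB R5, 1: R5=3-1=2
CMP R5, 1  (cmp 2,1)
JNZ loop: taken
after LOAD R7, [R4]: R7=M[8]=29
after OR R1, R7: R1=(-3)|29=-3
after SUB R7, R1: R7=29-(-3)=32
after ADD R4, 4: R4=8+4=12
after SUB R5, 1: R5=2-1=1
CMP R5, 1  (cmp 1,1)
JNZ loop: not taken
STORE R7, [8] → M[8]=32
halt.
Total executed instructions: 27.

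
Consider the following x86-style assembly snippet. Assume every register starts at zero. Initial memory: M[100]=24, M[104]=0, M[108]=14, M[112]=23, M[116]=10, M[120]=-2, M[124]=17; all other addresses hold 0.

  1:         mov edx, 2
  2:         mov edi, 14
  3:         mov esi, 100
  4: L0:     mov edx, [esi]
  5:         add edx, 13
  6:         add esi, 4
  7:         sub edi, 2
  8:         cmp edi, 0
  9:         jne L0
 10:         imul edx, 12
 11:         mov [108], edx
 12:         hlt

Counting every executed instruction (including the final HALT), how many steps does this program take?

48

edx=2
edi=14
esi=100
edx=M[100]=24
edx=24+13=37
esi=100+4=104
edi=14-2=12
cmp edi, 0  (cmp 12,0)
jne L0: taken
edx=M[104]=0
edx=0+13=13
esi=104+4=108
edi=12-2=10
cmp edi, 0  (cmp 10,0)
jne L0: taken
edx=M[108]=14
edx=14+13=27
esi=108+4=112
edi=10-2=8
cmp edi, 0  (cmp 8,0)
jne L0: taken
edx=M[112]=23
edx=23+13=36
esi=112+4=116
edi=8-2=6
cmp edi, 0  (cmp 6,0)
jne L0: taken
edx=M[116]=10
edx=10+13=23
esi=116+4=120
edi=6-2=4
cmp edi, 0  (cmp 4,0)
jne L0: taken
edx=M[120]=-2
edx=(-2)+13=11
esi=120+4=124
edi=4-2=2
cmp edi, 0  (cmp 2,0)
jne L0: taken
edx=M[124]=17
edx=17+13=30
esi=124+4=128
edi=2-2=0
cmp edi, 0  (cmp 0,0)
jne L0: not taken
edx=30*12=360
mov [108], edx → M[108]=360
halt.
Total executed instructions: 48.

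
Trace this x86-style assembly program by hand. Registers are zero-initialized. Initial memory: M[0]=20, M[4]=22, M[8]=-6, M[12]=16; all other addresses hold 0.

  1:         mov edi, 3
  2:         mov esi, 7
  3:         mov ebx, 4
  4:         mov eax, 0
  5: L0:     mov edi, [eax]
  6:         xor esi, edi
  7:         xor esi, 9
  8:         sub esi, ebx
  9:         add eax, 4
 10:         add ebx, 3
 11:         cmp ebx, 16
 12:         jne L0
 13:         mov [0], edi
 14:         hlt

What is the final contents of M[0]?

16

edi=3
esi=7
ebx=4
eax=0
edi=M[0]=20
esi=7^20=19
esi=19^9=26
esi=26-4=22
eax=0+4=4
ebx=4+3=7
cmp ebx, 16  (cmp 7,16)
jne L0: taken
edi=M[4]=22
esi=22^22=0
esi=0^9=9
esi=9-7=2
eax=4+4=8
ebx=7+3=10
cmp ebx, 16  (cmp 10,16)
jne L0: taken
edi=M[8]=-6
esi=2^(-6)=-8
esi=(-8)^9=-15
esi=(-15)-10=-25
eax=8+4=12
ebx=10+3=13
cmp ebx, 16  (cmp 13,16)
jne L0: taken
edi=M[12]=16
esi=(-25)^16=-9
esi=(-9)^9=-2
esi=(-2)-13=-15
eax=12+4=16
ebx=13+3=16
cmp ebx, 16  (cmp 16,16)
jne L0: not taken
mov [0], edi → M[0]=16
halt.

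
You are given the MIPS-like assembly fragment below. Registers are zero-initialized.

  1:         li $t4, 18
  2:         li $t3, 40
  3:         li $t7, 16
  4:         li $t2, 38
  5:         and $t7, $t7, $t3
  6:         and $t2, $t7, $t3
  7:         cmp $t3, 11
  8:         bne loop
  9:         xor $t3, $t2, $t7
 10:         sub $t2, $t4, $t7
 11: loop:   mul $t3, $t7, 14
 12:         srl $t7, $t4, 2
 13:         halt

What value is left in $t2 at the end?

li $t4, 18 → $t4=18
li $t3, 40 → $t3=40
li $t7, 16 → $t7=16
li $t2, 38 → $t2=38
and $t7, $t7, $t3 → $t7=16&40=0
and $t2, $t7, $t3 → $t2=0&40=0
cmp $t3, 11  (cmp 40,11)
bne loop: taken
mul $t3, $t7, 14 → $t3=0*14=0
srl $t7, $t4, 2 → $t7=18>>2=4
halt.

0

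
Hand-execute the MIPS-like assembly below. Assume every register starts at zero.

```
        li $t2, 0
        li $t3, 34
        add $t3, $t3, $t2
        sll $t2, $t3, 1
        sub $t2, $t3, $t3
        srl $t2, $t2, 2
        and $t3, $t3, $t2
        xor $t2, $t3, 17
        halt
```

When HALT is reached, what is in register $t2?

17

$t2=0
$t3=34
$t3=34+0=34
$t2=34<<1=68
$t2=34-34=0
$t2=0>>2=0
$t3=34&0=0
$t2=0^17=17
halt.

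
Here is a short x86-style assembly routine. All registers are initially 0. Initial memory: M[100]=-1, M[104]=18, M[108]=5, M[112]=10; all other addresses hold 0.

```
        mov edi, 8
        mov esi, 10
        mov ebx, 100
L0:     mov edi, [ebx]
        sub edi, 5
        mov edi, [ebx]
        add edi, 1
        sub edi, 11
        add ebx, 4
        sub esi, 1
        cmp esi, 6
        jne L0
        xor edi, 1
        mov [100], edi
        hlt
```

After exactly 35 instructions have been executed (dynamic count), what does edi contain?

after mov edi, 8: edi=8
after mov esi, 10: esi=10
after mov ebx, 100: ebx=100
after mov edi, [ebx]: edi=M[100]=-1
after sub edi, 5: edi=(-1)-5=-6
after mov edi, [ebx]: edi=M[100]=-1
after add edi, 1: edi=(-1)+1=0
after sub edi, 11: edi=0-11=-11
after add ebx, 4: ebx=100+4=104
after sub esi, 1: esi=10-1=9
cmp esi, 6  (cmp 9,6)
jne L0: taken
after mov edi, [ebx]: edi=M[104]=18
after sub edi, 5: edi=18-5=13
after mov edi, [ebx]: edi=M[104]=18
after add edi, 1: edi=18+1=19
after sub edi, 11: edi=19-11=8
after add ebx, 4: ebx=104+4=108
after sub esi, 1: esi=9-1=8
cmp esi, 6  (cmp 8,6)
jne L0: taken
after mov edi, [ebx]: edi=M[108]=5
after sub edi, 5: edi=5-5=0
after mov edi, [ebx]: edi=M[108]=5
after add edi, 1: edi=5+1=6
after sub edi, 11: edi=6-11=-5
after add ebx, 4: ebx=108+4=112
after sub esi, 1: esi=8-1=7
cmp esi, 6  (cmp 7,6)
jne L0: taken
after mov edi, [ebx]: edi=M[112]=10
after sub edi, 5: edi=10-5=5
after mov edi, [ebx]: edi=M[112]=10
after add edi, 1: edi=10+1=11
after sub edi, 11: edi=11-11=0
After step 35: edi = 0.

0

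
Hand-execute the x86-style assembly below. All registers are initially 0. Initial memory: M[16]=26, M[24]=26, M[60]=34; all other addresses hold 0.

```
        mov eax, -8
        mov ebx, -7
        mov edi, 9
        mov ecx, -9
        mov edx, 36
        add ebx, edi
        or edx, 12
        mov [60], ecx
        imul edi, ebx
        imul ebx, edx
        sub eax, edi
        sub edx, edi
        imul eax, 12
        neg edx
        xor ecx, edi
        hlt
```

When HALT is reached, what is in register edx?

mov eax, -8 → eax=-8
mov ebx, -7 → ebx=-7
mov edi, 9 → edi=9
mov ecx, -9 → ecx=-9
mov edx, 36 → edx=36
add ebx, edi → ebx=(-7)+9=2
or edx, 12 → edx=36|12=44
mov [60], ecx → M[60]=-9
imul edi, ebx → edi=9*2=18
imul ebx, edx → ebx=2*44=88
sub eax, edi → eax=(-8)-18=-26
sub edx, edi → edx=44-18=26
imul eax, 12 → eax=(-26)*12=-312
neg edx → edx=-(26)=-26
xor ecx, edi → ecx=(-9)^18=-27
halt.

-26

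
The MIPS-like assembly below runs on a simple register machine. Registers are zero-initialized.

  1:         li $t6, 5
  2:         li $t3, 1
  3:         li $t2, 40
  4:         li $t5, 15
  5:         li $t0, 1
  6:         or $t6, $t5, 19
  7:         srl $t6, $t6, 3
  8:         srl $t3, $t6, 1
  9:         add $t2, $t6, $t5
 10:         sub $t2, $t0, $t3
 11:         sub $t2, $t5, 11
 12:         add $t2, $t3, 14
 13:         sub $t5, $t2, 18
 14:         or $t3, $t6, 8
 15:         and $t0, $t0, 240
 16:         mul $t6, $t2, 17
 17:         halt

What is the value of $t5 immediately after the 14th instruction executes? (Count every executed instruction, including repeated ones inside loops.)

-3

li $t6, 5 → $t6=5
li $t3, 1 → $t3=1
li $t2, 40 → $t2=40
li $t5, 15 → $t5=15
li $t0, 1 → $t0=1
or $t6, $t5, 19 → $t6=15|19=31
srl $t6, $t6, 3 → $t6=31>>3=3
srl $t3, $t6, 1 → $t3=3>>1=1
add $t2, $t6, $t5 → $t2=3+15=18
sub $t2, $t0, $t3 → $t2=1-1=0
sub $t2, $t5, 11 → $t2=15-11=4
add $t2, $t3, 14 → $t2=1+14=15
sub $t5, $t2, 18 → $t5=15-18=-3
or $t3, $t6, 8 → $t3=3|8=11
After step 14: $t5 = -3.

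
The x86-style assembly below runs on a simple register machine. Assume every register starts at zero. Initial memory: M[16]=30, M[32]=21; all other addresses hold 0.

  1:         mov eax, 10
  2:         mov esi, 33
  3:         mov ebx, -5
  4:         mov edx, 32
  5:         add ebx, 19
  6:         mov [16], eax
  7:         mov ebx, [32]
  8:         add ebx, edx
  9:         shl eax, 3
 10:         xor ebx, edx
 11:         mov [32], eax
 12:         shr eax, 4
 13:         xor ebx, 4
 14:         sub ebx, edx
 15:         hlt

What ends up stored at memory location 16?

10

mov eax, 10 → eax=10
mov esi, 33 → esi=33
mov ebx, -5 → ebx=-5
mov edx, 32 → edx=32
add ebx, 19 → ebx=(-5)+19=14
mov [16], eax → M[16]=10
mov ebx, [32] → ebx=M[32]=21
add ebx, edx → ebx=21+32=53
shl eax, 3 → eax=10<<3=80
xor ebx, edx → ebx=53^32=21
mov [32], eax → M[32]=80
shr eax, 4 → eax=80>>4=5
xor ebx, 4 → ebx=21^4=17
sub ebx, edx → ebx=17-32=-15
halt.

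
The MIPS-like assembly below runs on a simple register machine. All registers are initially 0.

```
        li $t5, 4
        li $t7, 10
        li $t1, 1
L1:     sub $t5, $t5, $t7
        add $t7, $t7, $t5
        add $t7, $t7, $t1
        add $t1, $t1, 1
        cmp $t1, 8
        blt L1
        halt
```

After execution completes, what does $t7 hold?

5

li $t5, 4 → $t5=4
li $t7, 10 → $t7=10
li $t1, 1 → $t1=1
sub $t5, $t5, $t7 → $t5=4-10=-6
add $t7, $t7, $t5 → $t7=10+(-6)=4
add $t7, $t7, $t1 → $t7=4+1=5
add $t1, $t1, 1 → $t1=1+1=2
cmp $t1, 8  (cmp 2,8)
blt L1: taken
sub $t5, $t5, $t7 → $t5=(-6)-5=-11
add $t7, $t7, $t5 → $t7=5+(-11)=-6
add $t7, $t7, $t1 → $t7=(-6)+2=-4
add $t1, $t1, 1 → $t1=2+1=3
cmp $t1, 8  (cmp 3,8)
blt L1: taken
sub $t5, $t5, $t7 → $t5=(-11)-(-4)=-7
add $t7, $t7, $t5 → $t7=(-4)+(-7)=-11
add $t7, $t7, $t1 → $t7=(-11)+3=-8
add $t1, $t1, 1 → $t1=3+1=4
cmp $t1, 8  (cmp 4,8)
blt L1: taken
sub $t5, $t5, $t7 → $t5=(-7)-(-8)=1
add $t7, $t7, $t5 → $t7=(-8)+1=-7
add $t7, $t7, $t1 → $t7=(-7)+4=-3
add $t1, $t1, 1 → $t1=4+1=5
cmp $t1, 8  (cmp 5,8)
blt L1: taken
sub $t5, $t5, $t7 → $t5=1-(-3)=4
add $t7, $t7, $t5 → $t7=(-3)+4=1
add $t7, $t7, $t1 → $t7=1+5=6
add $t1, $t1, 1 → $t1=5+1=6
cmp $t1, 8  (cmp 6,8)
blt L1: taken
sub $t5, $t5, $t7 → $t5=4-6=-2
add $t7, $t7, $t5 → $t7=6+(-2)=4
add $t7, $t7, $t1 → $t7=4+6=10
add $t1, $t1, 1 → $t1=6+1=7
cmp $t1, 8  (cmp 7,8)
blt L1: taken
sub $t5, $t5, $t7 → $t5=(-2)-10=-12
add $t7, $t7, $t5 → $t7=10+(-12)=-2
add $t7, $t7, $t1 → $t7=(-2)+7=5
add $t1, $t1, 1 → $t1=7+1=8
cmp $t1, 8  (cmp 8,8)
blt L1: not taken
halt.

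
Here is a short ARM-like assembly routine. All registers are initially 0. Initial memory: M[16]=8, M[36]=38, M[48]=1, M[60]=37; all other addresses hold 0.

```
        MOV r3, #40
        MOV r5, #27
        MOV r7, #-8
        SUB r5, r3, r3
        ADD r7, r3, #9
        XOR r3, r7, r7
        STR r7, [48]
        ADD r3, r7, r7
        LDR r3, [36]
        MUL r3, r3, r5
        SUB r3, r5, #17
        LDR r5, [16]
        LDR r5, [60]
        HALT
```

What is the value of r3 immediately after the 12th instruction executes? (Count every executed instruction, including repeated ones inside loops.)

-17

after MOV r3, #40: r3=40
after MOV r5, #27: r5=27
after MOV r7, #-8: r7=-8
after SUB r5, r3, r3: r5=40-40=0
after ADD r7, r3, #9: r7=40+9=49
after XOR r3, r7, r7: r3=49^49=0
STR r7, [48] → M[48]=49
after ADD r3, r7, r7: r3=49+49=98
after LDR r3, [36]: r3=M[36]=38
after MUL r3, r3, r5: r3=38*0=0
after SUB r3, r5, #17: r3=0-17=-17
after LDR r5, [16]: r5=M[16]=8
After step 12: r3 = -17.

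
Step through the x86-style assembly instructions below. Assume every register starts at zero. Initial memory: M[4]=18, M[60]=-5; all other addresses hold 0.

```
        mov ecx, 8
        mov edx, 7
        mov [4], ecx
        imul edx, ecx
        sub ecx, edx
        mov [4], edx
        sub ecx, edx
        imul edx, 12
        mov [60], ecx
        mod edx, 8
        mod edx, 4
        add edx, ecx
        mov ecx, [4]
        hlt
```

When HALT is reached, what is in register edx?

-104

mov ecx, 8 → ecx=8
mov edx, 7 → edx=7
mov [4], ecx → M[4]=8
imul edx, ecx → edx=7*8=56
sub ecx, edx → ecx=8-56=-48
mov [4], edx → M[4]=56
sub ecx, edx → ecx=(-48)-56=-104
imul edx, 12 → edx=56*12=672
mov [60], ecx → M[60]=-104
mod edx, 8 → edx=672%8=0
mod edx, 4 → edx=0%4=0
add edx, ecx → edx=0+(-104)=-104
mov ecx, [4] → ecx=M[4]=56
halt.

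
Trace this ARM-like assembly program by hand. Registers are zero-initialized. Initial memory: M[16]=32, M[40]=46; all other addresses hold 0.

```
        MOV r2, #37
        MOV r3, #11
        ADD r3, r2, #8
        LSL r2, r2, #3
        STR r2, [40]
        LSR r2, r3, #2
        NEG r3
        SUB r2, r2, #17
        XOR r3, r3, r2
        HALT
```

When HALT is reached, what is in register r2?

-6

r2=37
r3=11
r3=37+8=45
r2=37<<3=296
STR r2, [40] → M[40]=296
r2=45>>2=11
r3=-(45)=-45
r2=11-17=-6
r3=(-45)^(-6)=41
halt.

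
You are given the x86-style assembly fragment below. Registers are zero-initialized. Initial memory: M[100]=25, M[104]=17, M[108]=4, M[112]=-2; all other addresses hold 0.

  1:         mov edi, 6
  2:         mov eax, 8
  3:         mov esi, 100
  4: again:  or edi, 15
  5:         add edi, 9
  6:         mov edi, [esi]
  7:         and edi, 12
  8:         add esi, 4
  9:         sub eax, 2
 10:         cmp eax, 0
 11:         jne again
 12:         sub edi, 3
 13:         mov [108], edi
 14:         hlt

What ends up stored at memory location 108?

9

mov edi, 6 → edi=6
mov eax, 8 → eax=8
mov esi, 100 → esi=100
or edi, 15 → edi=6|15=15
add edi, 9 → edi=15+9=24
mov edi, [esi] → edi=M[100]=25
and edi, 12 → edi=25&12=8
add esi, 4 → esi=100+4=104
sub eax, 2 → eax=8-2=6
cmp eax, 0  (cmp 6,0)
jne again: taken
or edi, 15 → edi=8|15=15
add edi, 9 → edi=15+9=24
mov edi, [esi] → edi=M[104]=17
and edi, 12 → edi=17&12=0
add esi, 4 → esi=104+4=108
sub eax, 2 → eax=6-2=4
cmp eax, 0  (cmp 4,0)
jne again: taken
or edi, 15 → edi=0|15=15
add edi, 9 → edi=15+9=24
mov edi, [esi] → edi=M[108]=4
and edi, 12 → edi=4&12=4
add esi, 4 → esi=108+4=112
sub eax, 2 → eax=4-2=2
cmp eax, 0  (cmp 2,0)
jne again: taken
or edi, 15 → edi=4|15=15
add edi, 9 → edi=15+9=24
mov edi, [esi] → edi=M[112]=-2
and edi, 12 → edi=(-2)&12=12
add esi, 4 → esi=112+4=116
sub eax, 2 → eax=2-2=0
cmp eax, 0  (cmp 0,0)
jne again: not taken
sub edi, 3 → edi=12-3=9
mov [108], edi → M[108]=9
halt.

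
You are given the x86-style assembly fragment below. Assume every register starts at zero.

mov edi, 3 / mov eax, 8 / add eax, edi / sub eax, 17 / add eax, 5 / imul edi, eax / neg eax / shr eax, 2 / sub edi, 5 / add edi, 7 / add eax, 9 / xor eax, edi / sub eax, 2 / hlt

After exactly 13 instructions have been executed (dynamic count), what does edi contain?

-1

mov edi, 3 → edi=3
mov eax, 8 → eax=8
add eax, edi → eax=8+3=11
sub eax, 17 → eax=11-17=-6
add eax, 5 → eax=(-6)+5=-1
imul edi, eax → edi=3*(-1)=-3
neg eax → eax=-(-1)=1
shr eax, 2 → eax=1>>2=0
sub edi, 5 → edi=(-3)-5=-8
add edi, 7 → edi=(-8)+7=-1
add eax, 9 → eax=0+9=9
xor eax, edi → eax=9^(-1)=-10
sub eax, 2 → eax=(-10)-2=-12
After step 13: edi = -1.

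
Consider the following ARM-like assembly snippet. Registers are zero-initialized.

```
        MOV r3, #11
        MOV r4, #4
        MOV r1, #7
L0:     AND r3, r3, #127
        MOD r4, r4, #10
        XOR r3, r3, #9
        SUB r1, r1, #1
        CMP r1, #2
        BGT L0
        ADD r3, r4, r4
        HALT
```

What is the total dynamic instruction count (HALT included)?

after MOV r3, #11: r3=11
after MOV r4, #4: r4=4
after MOV r1, #7: r1=7
after AND r3, r3, #127: r3=11&127=11
after MOD r4, r4, #10: r4=4%10=4
after XOR r3, r3, #9: r3=11^9=2
after SUB r1, r1, #1: r1=7-1=6
CMP r1, #2  (cmp 6,2)
BGT L0: taken
after AND r3, r3, #127: r3=2&127=2
after MOD r4, r4, #10: r4=4%10=4
after XOR r3, r3, #9: r3=2^9=11
after SUB r1, r1, #1: r1=6-1=5
CMP r1, #2  (cmp 5,2)
BGT L0: taken
after AND r3, r3, #127: r3=11&127=11
after MOD r4, r4, #10: r4=4%10=4
after XOR r3, r3, #9: r3=11^9=2
after SUB r1, r1, #1: r1=5-1=4
CMP r1, #2  (cmp 4,2)
BGT L0: taken
after AND r3, r3, #127: r3=2&127=2
after MOD r4, r4, #10: r4=4%10=4
after XOR r3, r3, #9: r3=2^9=11
after SUB r1, r1, #1: r1=4-1=3
CMP r1, #2  (cmp 3,2)
BGT L0: taken
after AND r3, r3, #127: r3=11&127=11
after MOD r4, r4, #10: r4=4%10=4
after XOR r3, r3, #9: r3=11^9=2
after SUB r1, r1, #1: r1=3-1=2
CMP r1, #2  (cmp 2,2)
BGT L0: not taken
after ADD r3, r4, r4: r3=4+4=8
halt.
Total executed instructions: 35.

35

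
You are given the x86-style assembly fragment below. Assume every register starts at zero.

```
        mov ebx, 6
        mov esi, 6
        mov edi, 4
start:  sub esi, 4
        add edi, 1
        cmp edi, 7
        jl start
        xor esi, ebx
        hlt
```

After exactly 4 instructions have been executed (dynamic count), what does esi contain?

ebx=6
esi=6
edi=4
esi=6-4=2
After step 4: esi = 2.

2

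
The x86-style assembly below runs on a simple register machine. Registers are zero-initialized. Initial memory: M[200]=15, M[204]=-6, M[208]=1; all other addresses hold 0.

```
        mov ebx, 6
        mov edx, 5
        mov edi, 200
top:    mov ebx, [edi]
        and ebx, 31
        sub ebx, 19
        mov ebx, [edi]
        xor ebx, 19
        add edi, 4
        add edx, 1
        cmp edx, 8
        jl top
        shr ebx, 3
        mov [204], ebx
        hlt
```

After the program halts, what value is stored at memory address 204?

2

ebx=6
edx=5
edi=200
ebx=M[200]=15
ebx=15&31=15
ebx=15-19=-4
ebx=M[200]=15
ebx=15^19=28
edi=200+4=204
edx=5+1=6
cmp edx, 8  (cmp 6,8)
jl top: taken
ebx=M[204]=-6
ebx=(-6)&31=26
ebx=26-19=7
ebx=M[204]=-6
ebx=(-6)^19=-23
edi=204+4=208
edx=6+1=7
cmp edx, 8  (cmp 7,8)
jl top: taken
ebx=M[208]=1
ebx=1&31=1
ebx=1-19=-18
ebx=M[208]=1
ebx=1^19=18
edi=208+4=212
edx=7+1=8
cmp edx, 8  (cmp 8,8)
jl top: not taken
ebx=18>>3=2
mov [204], ebx → M[204]=2
halt.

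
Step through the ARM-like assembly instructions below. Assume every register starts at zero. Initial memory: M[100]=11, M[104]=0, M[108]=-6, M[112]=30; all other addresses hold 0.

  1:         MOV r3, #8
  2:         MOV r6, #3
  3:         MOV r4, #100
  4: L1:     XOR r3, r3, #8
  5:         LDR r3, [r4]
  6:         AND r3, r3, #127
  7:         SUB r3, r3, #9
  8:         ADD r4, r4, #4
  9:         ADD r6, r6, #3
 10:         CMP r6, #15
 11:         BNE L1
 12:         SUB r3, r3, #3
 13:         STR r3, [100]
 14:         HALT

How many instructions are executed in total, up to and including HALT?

38

MOV r3, #8 → r3=8
MOV r6, #3 → r6=3
MOV r4, #100 → r4=100
XOR r3, r3, #8 → r3=8^8=0
LDR r3, [r4] → r3=M[100]=11
AND r3, r3, #127 → r3=11&127=11
SUB r3, r3, #9 → r3=11-9=2
ADD r4, r4, #4 → r4=100+4=104
ADD r6, r6, #3 → r6=3+3=6
CMP r6, #15  (cmp 6,15)
BNE L1: taken
XOR r3, r3, #8 → r3=2^8=10
LDR r3, [r4] → r3=M[104]=0
AND r3, r3, #127 → r3=0&127=0
SUB r3, r3, #9 → r3=0-9=-9
ADD r4, r4, #4 → r4=104+4=108
ADD r6, r6, #3 → r6=6+3=9
CMP r6, #15  (cmp 9,15)
BNE L1: taken
XOR r3, r3, #8 → r3=(-9)^8=-1
LDR r3, [r4] → r3=M[108]=-6
AND r3, r3, #127 → r3=(-6)&127=122
SUB r3, r3, #9 → r3=122-9=113
ADD r4, r4, #4 → r4=108+4=112
ADD r6, r6, #3 → r6=9+3=12
CMP r6, #15  (cmp 12,15)
BNE L1: taken
XOR r3, r3, #8 → r3=113^8=121
LDR r3, [r4] → r3=M[112]=30
AND r3, r3, #127 → r3=30&127=30
SUB r3, r3, #9 → r3=30-9=21
ADD r4, r4, #4 → r4=112+4=116
ADD r6, r6, #3 → r6=12+3=15
CMP r6, #15  (cmp 15,15)
BNE L1: not taken
SUB r3, r3, #3 → r3=21-3=18
STR r3, [100] → M[100]=18
halt.
Total executed instructions: 38.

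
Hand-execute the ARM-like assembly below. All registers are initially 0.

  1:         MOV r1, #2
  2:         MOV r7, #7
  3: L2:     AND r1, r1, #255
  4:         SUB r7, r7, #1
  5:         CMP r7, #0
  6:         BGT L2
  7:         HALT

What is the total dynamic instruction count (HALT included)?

31

r1=2
r7=7
r1=2&255=2
r7=7-1=6
CMP r7, #0  (cmp 6,0)
BGT L2: taken
r1=2&255=2
r7=6-1=5
CMP r7, #0  (cmp 5,0)
BGT L2: taken
r1=2&255=2
r7=5-1=4
CMP r7, #0  (cmp 4,0)
BGT L2: taken
r1=2&255=2
r7=4-1=3
CMP r7, #0  (cmp 3,0)
BGT L2: taken
r1=2&255=2
r7=3-1=2
CMP r7, #0  (cmp 2,0)
BGT L2: taken
r1=2&255=2
r7=2-1=1
CMP r7, #0  (cmp 1,0)
BGT L2: taken
r1=2&255=2
r7=1-1=0
CMP r7, #0  (cmp 0,0)
BGT L2: not taken
halt.
Total executed instructions: 31.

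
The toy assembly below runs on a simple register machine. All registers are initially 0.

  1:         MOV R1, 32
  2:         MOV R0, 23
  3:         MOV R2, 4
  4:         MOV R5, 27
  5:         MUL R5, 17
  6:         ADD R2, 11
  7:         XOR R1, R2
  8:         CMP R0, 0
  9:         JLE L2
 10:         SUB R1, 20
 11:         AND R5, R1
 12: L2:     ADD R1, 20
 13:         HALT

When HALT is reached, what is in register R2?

after MOV R1, 32: R1=32
after MOV R0, 23: R0=23
after MOV R2, 4: R2=4
after MOV R5, 27: R5=27
after MUL R5, 17: R5=27*17=459
after ADD R2, 11: R2=4+11=15
after XOR R1, R2: R1=32^15=47
CMP R0, 0  (cmp 23,0)
JLE L2: not taken
after SUB R1, 20: R1=47-20=27
after AND R5, R1: R5=459&27=11
after ADD R1, 20: R1=27+20=47
halt.

15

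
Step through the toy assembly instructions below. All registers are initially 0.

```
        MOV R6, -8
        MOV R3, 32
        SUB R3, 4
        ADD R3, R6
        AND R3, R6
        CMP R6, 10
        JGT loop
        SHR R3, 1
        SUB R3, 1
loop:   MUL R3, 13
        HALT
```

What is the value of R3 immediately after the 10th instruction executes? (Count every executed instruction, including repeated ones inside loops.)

after MOV R6, -8: R6=-8
after MOV R3, 32: R3=32
after SUB R3, 4: R3=32-4=28
after ADD R3, R6: R3=28+(-8)=20
after AND R3, R6: R3=20&(-8)=16
CMP R6, 10  (cmp -8,10)
JGT loop: not taken
after SHR R3, 1: R3=16>>1=8
after SUB R3, 1: R3=8-1=7
after MUL R3, 13: R3=7*13=91
After step 10: R3 = 91.

91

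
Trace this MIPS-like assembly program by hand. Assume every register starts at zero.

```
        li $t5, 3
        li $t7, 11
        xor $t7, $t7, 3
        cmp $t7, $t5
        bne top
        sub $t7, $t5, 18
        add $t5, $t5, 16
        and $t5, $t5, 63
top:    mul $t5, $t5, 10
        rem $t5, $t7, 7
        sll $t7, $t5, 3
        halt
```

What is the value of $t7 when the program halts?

8

after li $t5, 3: $t5=3
after li $t7, 11: $t7=11
after xor $t7, $t7, 3: $t7=11^3=8
cmp $t7, $t5  (cmp 8,3)
bne top: taken
after mul $t5, $t5, 10: $t5=3*10=30
after rem $t5, $t7, 7: $t5=8%7=1
after sll $t7, $t5, 3: $t7=1<<3=8
halt.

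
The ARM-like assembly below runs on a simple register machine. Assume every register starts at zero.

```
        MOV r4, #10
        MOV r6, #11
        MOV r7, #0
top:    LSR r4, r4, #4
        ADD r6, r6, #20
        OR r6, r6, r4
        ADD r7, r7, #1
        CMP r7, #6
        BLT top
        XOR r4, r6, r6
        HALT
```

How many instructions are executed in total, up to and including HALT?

after MOV r4, #10: r4=10
after MOV r6, #11: r6=11
after MOV r7, #0: r7=0
after LSR r4, r4, #4: r4=10>>4=0
after ADD r6, r6, #20: r6=11+20=31
after OR r6, r6, r4: r6=31|0=31
after ADD r7, r7, #1: r7=0+1=1
CMP r7, #6  (cmp 1,6)
BLT top: taken
after LSR r4, r4, #4: r4=0>>4=0
after ADD r6, r6, #20: r6=31+20=51
after OR r6, r6, r4: r6=51|0=51
after ADD r7, r7, #1: r7=1+1=2
CMP r7, #6  (cmp 2,6)
BLT top: taken
after LSR r4, r4, #4: r4=0>>4=0
after ADD r6, r6, #20: r6=51+20=71
after OR r6, r6, r4: r6=71|0=71
after ADD r7, r7, #1: r7=2+1=3
CMP r7, #6  (cmp 3,6)
BLT top: taken
after LSR r4, r4, #4: r4=0>>4=0
after ADD r6, r6, #20: r6=71+20=91
after OR r6, r6, r4: r6=91|0=91
after ADD r7, r7, #1: r7=3+1=4
CMP r7, #6  (cmp 4,6)
BLT top: taken
after LSR r4, r4, #4: r4=0>>4=0
after ADD r6, r6, #20: r6=91+20=111
after OR r6, r6, r4: r6=111|0=111
after ADD r7, r7, #1: r7=4+1=5
CMP r7, #6  (cmp 5,6)
BLT top: taken
after LSR r4, r4, #4: r4=0>>4=0
after ADD r6, r6, #20: r6=111+20=131
after OR r6, r6, r4: r6=131|0=131
after ADD r7, r7, #1: r7=5+1=6
CMP r7, #6  (cmp 6,6)
BLT top: not taken
after XOR r4, r6, r6: r4=131^131=0
halt.
Total executed instructions: 41.

41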